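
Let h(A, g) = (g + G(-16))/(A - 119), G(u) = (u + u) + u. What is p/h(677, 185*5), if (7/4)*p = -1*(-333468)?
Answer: 744300576/6139 ≈ 1.2124e+5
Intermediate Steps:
G(u) = 3*u (G(u) = 2*u + u = 3*u)
p = 1333872/7 (p = 4*(-1*(-333468))/7 = (4/7)*333468 = 1333872/7 ≈ 1.9055e+5)
h(A, g) = (-48 + g)/(-119 + A) (h(A, g) = (g + 3*(-16))/(A - 119) = (g - 48)/(-119 + A) = (-48 + g)/(-119 + A))
p/h(677, 185*5) = 1333872/(7*(((-48 + 185*5)/(-119 + 677)))) = 1333872/(7*(((-48 + 925)/558))) = 1333872/(7*(((1/558)*877))) = 1333872/(7*(877/558)) = (1333872/7)*(558/877) = 744300576/6139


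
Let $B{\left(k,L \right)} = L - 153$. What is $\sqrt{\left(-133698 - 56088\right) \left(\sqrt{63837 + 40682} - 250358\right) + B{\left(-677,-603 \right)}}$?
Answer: $\sqrt{47514442632 - 189786 \sqrt{104519}} \approx 2.1784 \cdot 10^{5}$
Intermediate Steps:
$B{\left(k,L \right)} = -153 + L$
$\sqrt{\left(-133698 - 56088\right) \left(\sqrt{63837 + 40682} - 250358\right) + B{\left(-677,-603 \right)}} = \sqrt{\left(-133698 - 56088\right) \left(\sqrt{63837 + 40682} - 250358\right) - 756} = \sqrt{- 189786 \left(\sqrt{104519} - 250358\right) - 756} = \sqrt{- 189786 \left(-250358 + \sqrt{104519}\right) - 756} = \sqrt{\left(47514443388 - 189786 \sqrt{104519}\right) - 756} = \sqrt{47514442632 - 189786 \sqrt{104519}}$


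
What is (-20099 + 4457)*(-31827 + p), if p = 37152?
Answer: -83293650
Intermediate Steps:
(-20099 + 4457)*(-31827 + p) = (-20099 + 4457)*(-31827 + 37152) = -15642*5325 = -83293650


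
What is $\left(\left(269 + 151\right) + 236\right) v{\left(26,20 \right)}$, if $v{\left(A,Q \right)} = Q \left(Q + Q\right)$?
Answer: $524800$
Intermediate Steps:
$v{\left(A,Q \right)} = 2 Q^{2}$ ($v{\left(A,Q \right)} = Q 2 Q = 2 Q^{2}$)
$\left(\left(269 + 151\right) + 236\right) v{\left(26,20 \right)} = \left(\left(269 + 151\right) + 236\right) 2 \cdot 20^{2} = \left(420 + 236\right) 2 \cdot 400 = 656 \cdot 800 = 524800$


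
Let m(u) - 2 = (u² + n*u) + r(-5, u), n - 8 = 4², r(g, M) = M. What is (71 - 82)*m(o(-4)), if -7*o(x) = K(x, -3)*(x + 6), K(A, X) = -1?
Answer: -4972/49 ≈ -101.47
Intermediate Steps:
o(x) = 6/7 + x/7 (o(x) = -(-1)*(x + 6)/7 = -(-1)*(6 + x)/7 = -(-6 - x)/7 = 6/7 + x/7)
n = 24 (n = 8 + 4² = 8 + 16 = 24)
m(u) = 2 + u² + 25*u (m(u) = 2 + ((u² + 24*u) + u) = 2 + (u² + 25*u) = 2 + u² + 25*u)
(71 - 82)*m(o(-4)) = (71 - 82)*(2 + (6/7 + (⅐)*(-4))² + 25*(6/7 + (⅐)*(-4))) = -11*(2 + (6/7 - 4/7)² + 25*(6/7 - 4/7)) = -11*(2 + (2/7)² + 25*(2/7)) = -11*(2 + 4/49 + 50/7) = -11*452/49 = -4972/49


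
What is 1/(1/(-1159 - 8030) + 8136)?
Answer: 9189/74761703 ≈ 0.00012291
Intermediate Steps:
1/(1/(-1159 - 8030) + 8136) = 1/(1/(-9189) + 8136) = 1/(-1/9189 + 8136) = 1/(74761703/9189) = 9189/74761703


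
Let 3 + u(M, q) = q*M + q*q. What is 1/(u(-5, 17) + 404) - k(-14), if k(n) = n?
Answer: 8471/605 ≈ 14.002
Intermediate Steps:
u(M, q) = -3 + q² + M*q (u(M, q) = -3 + (q*M + q*q) = -3 + (M*q + q²) = -3 + (q² + M*q) = -3 + q² + M*q)
1/(u(-5, 17) + 404) - k(-14) = 1/((-3 + 17² - 5*17) + 404) - 1*(-14) = 1/((-3 + 289 - 85) + 404) + 14 = 1/(201 + 404) + 14 = 1/605 + 14 = 8471/605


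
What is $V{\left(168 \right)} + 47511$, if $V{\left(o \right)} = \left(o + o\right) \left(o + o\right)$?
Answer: $160407$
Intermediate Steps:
$V{\left(o \right)} = 4 o^{2}$ ($V{\left(o \right)} = 2 o 2 o = 4 o^{2}$)
$V{\left(168 \right)} + 47511 = 4 \cdot 168^{2} + 47511 = 4 \cdot 28224 + 47511 = 112896 + 47511 = 160407$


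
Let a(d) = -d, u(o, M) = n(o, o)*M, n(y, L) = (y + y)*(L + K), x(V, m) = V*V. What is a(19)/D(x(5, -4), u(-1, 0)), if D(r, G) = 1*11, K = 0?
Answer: -19/11 ≈ -1.7273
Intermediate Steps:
x(V, m) = V²
n(y, L) = 2*L*y (n(y, L) = (y + y)*(L + 0) = (2*y)*L = 2*L*y)
u(o, M) = 2*M*o² (u(o, M) = (2*o*o)*M = (2*o²)*M = 2*M*o²)
D(r, G) = 11
a(19)/D(x(5, -4), u(-1, 0)) = -1*19/11 = -19*1/11 = -19/11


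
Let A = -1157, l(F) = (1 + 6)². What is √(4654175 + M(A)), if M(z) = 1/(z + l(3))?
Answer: √1428440774023/554 ≈ 2157.4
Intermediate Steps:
l(F) = 49 (l(F) = 7² = 49)
M(z) = 1/(49 + z) (M(z) = 1/(z + 49) = 1/(49 + z))
√(4654175 + M(A)) = √(4654175 + 1/(49 - 1157)) = √(4654175 + 1/(-1108)) = √(4654175 - 1/1108) = √(5156825899/1108) = √1428440774023/554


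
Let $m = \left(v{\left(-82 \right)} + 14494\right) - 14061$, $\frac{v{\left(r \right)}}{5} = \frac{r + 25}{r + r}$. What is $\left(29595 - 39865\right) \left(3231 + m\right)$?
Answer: $- \frac{3087064435}{82} \approx -3.7647 \cdot 10^{7}$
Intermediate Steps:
$v{\left(r \right)} = \frac{5 \left(25 + r\right)}{2 r}$ ($v{\left(r \right)} = 5 \frac{r + 25}{r + r} = 5 \frac{25 + r}{2 r} = \frac{5 \left(25 + r\right)}{2 r}$)
$m = \frac{71297}{164}$ ($m = \left(\frac{5 \left(25 - 82\right)}{2 \left(-82\right)} + 14494\right) - 14061 = \left(\frac{5}{2} \left(- \frac{1}{82}\right) \left(-57\right) + 14494\right) - 14061 = \left(\frac{285}{164} + 14494\right) - 14061 = \frac{2377301}{164} - 14061 = \frac{71297}{164} \approx 434.74$)
$\left(29595 - 39865\right) \left(3231 + m\right) = \left(29595 - 39865\right) \left(3231 + \frac{71297}{164}\right) = \left(-10270\right) \frac{601181}{164} = - \frac{3087064435}{82}$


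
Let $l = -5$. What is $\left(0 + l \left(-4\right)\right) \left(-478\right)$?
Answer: $-9560$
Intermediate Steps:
$\left(0 + l \left(-4\right)\right) \left(-478\right) = \left(0 - -20\right) \left(-478\right) = \left(0 + 20\right) \left(-478\right) = 20 \left(-478\right) = -9560$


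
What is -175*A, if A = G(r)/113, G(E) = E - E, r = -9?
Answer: 0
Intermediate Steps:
G(E) = 0
A = 0 (A = 0/113 = 0*(1/113) = 0)
-175*A = -175*0 = 0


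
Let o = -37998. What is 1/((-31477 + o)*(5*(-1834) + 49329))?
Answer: -1/2790046525 ≈ -3.5842e-10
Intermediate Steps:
1/((-31477 + o)*(5*(-1834) + 49329)) = 1/((-31477 - 37998)*(5*(-1834) + 49329)) = 1/(-69475*(-9170 + 49329)) = 1/(-69475*40159) = 1/(-2790046525) = -1/2790046525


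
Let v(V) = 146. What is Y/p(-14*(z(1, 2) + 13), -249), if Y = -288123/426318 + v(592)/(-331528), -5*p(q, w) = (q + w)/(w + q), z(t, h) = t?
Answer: 39826285155/11778029492 ≈ 3.3814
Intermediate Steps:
p(q, w) = -⅕ (p(q, w) = -(q + w)/(5*(w + q)) = -(q + w)/(5*(q + w)) = -⅕*1 = -⅕)
Y = -7965257031/11778029492 (Y = -288123/426318 + 146/(-331528) = -288123*1/426318 + 146*(-1/331528) = -96041/142106 - 73/165764 = -7965257031/11778029492 ≈ -0.67628)
Y/p(-14*(z(1, 2) + 13), -249) = -7965257031/(11778029492*(-⅕)) = -7965257031/11778029492*(-5) = 39826285155/11778029492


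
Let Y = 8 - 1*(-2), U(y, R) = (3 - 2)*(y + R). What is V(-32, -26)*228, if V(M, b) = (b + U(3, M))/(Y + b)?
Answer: 3135/4 ≈ 783.75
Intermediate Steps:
U(y, R) = R + y (U(y, R) = 1*(R + y) = R + y)
Y = 10 (Y = 8 + 2 = 10)
V(M, b) = (3 + M + b)/(10 + b) (V(M, b) = (b + (M + 3))/(10 + b) = (b + (3 + M))/(10 + b) = (3 + M + b)/(10 + b))
V(-32, -26)*228 = ((3 - 32 - 26)/(10 - 26))*228 = (-55/(-16))*228 = -1/16*(-55)*228 = (55/16)*228 = 3135/4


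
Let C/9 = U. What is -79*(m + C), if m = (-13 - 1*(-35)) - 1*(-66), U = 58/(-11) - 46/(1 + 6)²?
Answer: -1366700/539 ≈ -2535.6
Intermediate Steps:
U = -3348/539 (U = 58*(-1/11) - 46/(7²) = -58/11 - 46/49 = -3348/539 ≈ -6.2115)
C = -30132/539 (C = 9*(-3348/539) = -30132/539 ≈ -55.904)
m = 88 (m = (-13 + 35) + 66 = 22 + 66 = 88)
-79*(m + C) = -79*(88 - 30132/539) = -79*17300/539 = -1366700/539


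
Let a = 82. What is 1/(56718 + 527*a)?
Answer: 1/99932 ≈ 1.0007e-5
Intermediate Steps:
1/(56718 + 527*a) = 1/(56718 + 527*82) = 1/(56718 + 43214) = 1/99932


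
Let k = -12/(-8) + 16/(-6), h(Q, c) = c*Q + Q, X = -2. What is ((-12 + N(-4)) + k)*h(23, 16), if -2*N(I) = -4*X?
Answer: -40273/6 ≈ -6712.2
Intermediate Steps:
h(Q, c) = Q + Q*c (h(Q, c) = Q*c + Q = Q + Q*c)
k = -7/6 (k = -12*(-1/8) + 16*(-1/6) = 3/2 - 8/3 = -7/6 ≈ -1.1667)
N(I) = -4 (N(I) = -(-2)*(-2) = -1/2*8 = -4)
((-12 + N(-4)) + k)*h(23, 16) = ((-12 - 4) - 7/6)*(23*(1 + 16)) = (-16 - 7/6)*(23*17) = -103/6*391 = -40273/6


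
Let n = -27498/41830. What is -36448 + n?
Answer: -762323669/20915 ≈ -36449.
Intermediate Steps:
n = -13749/20915 (n = -27498/41830 = -1*13749/20915 = -13749/20915 ≈ -0.65738)
-36448 + n = -36448 - 13749/20915 = -762323669/20915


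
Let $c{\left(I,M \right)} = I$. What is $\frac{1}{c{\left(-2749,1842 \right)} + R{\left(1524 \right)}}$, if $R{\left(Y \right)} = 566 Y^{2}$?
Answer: $\frac{1}{1314575267} \approx 7.607 \cdot 10^{-10}$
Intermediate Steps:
$\frac{1}{c{\left(-2749,1842 \right)} + R{\left(1524 \right)}} = \frac{1}{-2749 + 566 \cdot 1524^{2}} = \frac{1}{-2749 + 566 \cdot 2322576} = \frac{1}{-2749 + 1314578016} = \frac{1}{1314575267}$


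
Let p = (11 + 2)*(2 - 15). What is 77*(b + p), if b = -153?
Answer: -24794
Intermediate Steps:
p = -169 (p = 13*(-13) = -169)
77*(b + p) = 77*(-153 - 169) = 77*(-322) = -24794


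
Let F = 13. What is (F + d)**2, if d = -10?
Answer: 9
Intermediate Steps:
(F + d)**2 = (13 - 10)**2 = 3**2 = 9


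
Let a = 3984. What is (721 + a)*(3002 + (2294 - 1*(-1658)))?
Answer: 32718570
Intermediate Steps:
(721 + a)*(3002 + (2294 - 1*(-1658))) = (721 + 3984)*(3002 + (2294 - 1*(-1658))) = 4705*(3002 + (2294 + 1658)) = 4705*(3002 + 3952) = 4705*6954 = 32718570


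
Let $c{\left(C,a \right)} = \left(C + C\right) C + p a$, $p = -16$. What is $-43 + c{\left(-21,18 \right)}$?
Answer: $551$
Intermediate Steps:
$c{\left(C,a \right)} = - 16 a + 2 C^{2}$ ($c{\left(C,a \right)} = \left(C + C\right) C - 16 a = 2 C C - 16 a = 2 C^{2} - 16 a = - 16 a + 2 C^{2}$)
$-43 + c{\left(-21,18 \right)} = -43 + \left(\left(-16\right) 18 + 2 \left(-21\right)^{2}\right) = -43 + \left(-288 + 2 \cdot 441\right) = -43 + \left(-288 + 882\right) = -43 + 594 = 551$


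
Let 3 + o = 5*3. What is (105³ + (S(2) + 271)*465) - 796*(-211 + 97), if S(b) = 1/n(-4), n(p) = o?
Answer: 5497691/4 ≈ 1.3744e+6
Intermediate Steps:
o = 12 (o = -3 + 5*3 = -3 + 15 = 12)
n(p) = 12
S(b) = 1/12
(105³ + (S(2) + 271)*465) - 796*(-211 + 97) = (105³ + (1/12 + 271)*465) - 796*(-211 + 97) = (1157625 + (3253/12)*465) - 796*(-114) = (1157625 + 504215/4) + 90744 = 5134715/4 + 90744 = 5497691/4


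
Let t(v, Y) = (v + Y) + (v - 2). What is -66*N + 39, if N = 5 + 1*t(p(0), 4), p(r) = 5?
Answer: -1083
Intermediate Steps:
t(v, Y) = -2 + Y + 2*v (t(v, Y) = (Y + v) + (-2 + v) = -2 + Y + 2*v)
N = 17 (N = 5 + 1*(-2 + 4 + 2*5) = 5 + 1*(-2 + 4 + 10) = 5 + 1*12 = 5 + 12 = 17)
-66*N + 39 = -66*17 + 39 = -1122 + 39 = -1083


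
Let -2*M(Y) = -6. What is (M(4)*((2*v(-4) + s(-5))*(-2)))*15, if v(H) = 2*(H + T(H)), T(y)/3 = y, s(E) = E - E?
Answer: 5760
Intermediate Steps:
s(E) = 0
M(Y) = 3 (M(Y) = -1/2*(-6) = 3)
T(y) = 3*y
v(H) = 8*H (v(H) = 2*(H + 3*H) = 2*(4*H) = 8*H)
(M(4)*((2*v(-4) + s(-5))*(-2)))*15 = (3*((2*(8*(-4)) + 0)*(-2)))*15 = (3*((2*(-32) + 0)*(-2)))*15 = (3*((-64 + 0)*(-2)))*15 = (3*(-64*(-2)))*15 = (3*128)*15 = 384*15 = 5760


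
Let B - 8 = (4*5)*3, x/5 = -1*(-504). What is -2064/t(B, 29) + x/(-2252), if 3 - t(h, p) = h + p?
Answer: 551406/26461 ≈ 20.838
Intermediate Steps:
x = 2520 (x = 5*(-1*(-504)) = 5*504 = 2520)
B = 68 (B = 8 + (4*5)*3 = 8 + 20*3 = 8 + 60 = 68)
t(h, p) = 3 - h - p (t(h, p) = 3 - (h + p) = 3 + (-h - p) = 3 - h - p)
-2064/t(B, 29) + x/(-2252) = -2064/(3 - 1*68 - 1*29) + 2520/(-2252) = -2064/(3 - 68 - 29) + 2520*(-1/2252) = -2064/(-94) - 630/563 = -2064*(-1/94) - 630/563 = 1032/47 - 630/563 = 551406/26461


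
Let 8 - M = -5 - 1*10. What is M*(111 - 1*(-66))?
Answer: 4071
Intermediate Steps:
M = 23 (M = 8 - (-5 - 1*10) = 8 - (-5 - 10) = 8 - 1*(-15) = 8 + 15 = 23)
M*(111 - 1*(-66)) = 23*(111 - 1*(-66)) = 23*(111 + 66) = 23*177 = 4071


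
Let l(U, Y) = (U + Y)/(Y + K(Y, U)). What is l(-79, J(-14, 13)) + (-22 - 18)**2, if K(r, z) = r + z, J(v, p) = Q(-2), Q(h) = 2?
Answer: 120077/75 ≈ 1601.0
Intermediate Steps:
J(v, p) = 2
l(U, Y) = (U + Y)/(U + 2*Y) (l(U, Y) = (U + Y)/(Y + (Y + U)) = (U + Y)/(Y + (U + Y)) = (U + Y)/(U + 2*Y))
l(-79, J(-14, 13)) + (-22 - 18)**2 = (-79 + 2)/(-79 + 2*2) + (-22 - 18)**2 = -77/(-79 + 4) + (-40)**2 = -77/(-75) + 1600 = -1/75*(-77) + 1600 = 77/75 + 1600 = 120077/75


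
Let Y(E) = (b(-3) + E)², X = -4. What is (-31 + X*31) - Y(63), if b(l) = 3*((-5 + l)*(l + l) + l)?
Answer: -39359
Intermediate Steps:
b(l) = 3*l + 6*l*(-5 + l) (b(l) = 3*((-5 + l)*(2*l) + l) = 3*(2*l*(-5 + l) + l) = 3*(l + 2*l*(-5 + l)) = 3*l + 6*l*(-5 + l))
Y(E) = (135 + E)² (Y(E) = (3*(-3)*(-9 + 2*(-3)) + E)² = (3*(-3)*(-9 - 6) + E)² = (3*(-3)*(-15) + E)² = (135 + E)²)
(-31 + X*31) - Y(63) = (-31 - 4*31) - (135 + 63)² = (-31 - 124) - 1*198² = -155 - 1*39204 = -155 - 39204 = -39359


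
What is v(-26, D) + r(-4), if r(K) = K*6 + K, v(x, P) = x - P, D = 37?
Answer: -91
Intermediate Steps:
r(K) = 7*K (r(K) = 6*K + K = 7*K)
v(-26, D) + r(-4) = (-26 - 1*37) + 7*(-4) = (-26 - 37) - 28 = -63 - 28 = -91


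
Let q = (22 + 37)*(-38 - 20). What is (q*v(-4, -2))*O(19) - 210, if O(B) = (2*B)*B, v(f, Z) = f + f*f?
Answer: -29648418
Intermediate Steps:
q = -3422 (q = 59*(-58) = -3422)
v(f, Z) = f + f²
O(B) = 2*B²
(q*v(-4, -2))*O(19) - 210 = (-(-13688)*(1 - 4))*(2*19²) - 210 = (-(-13688)*(-3))*(2*361) - 210 = -3422*12*722 - 210 = -41064*722 - 210 = -29648208 - 210 = -29648418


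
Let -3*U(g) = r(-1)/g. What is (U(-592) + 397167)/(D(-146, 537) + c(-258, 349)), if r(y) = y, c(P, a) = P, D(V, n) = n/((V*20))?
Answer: -257459535715/167365134 ≈ -1538.3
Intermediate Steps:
D(V, n) = n/(20*V) (D(V, n) = n/((20*V)) = n*(1/(20*V)) = n/(20*V))
U(g) = 1/(3*g) (U(g) = -(-1)/(3*g) = 1/(3*g))
(U(-592) + 397167)/(D(-146, 537) + c(-258, 349)) = ((1/3)/(-592) + 397167)/((1/20)*537/(-146) - 258) = ((1/3)*(-1/592) + 397167)/((1/20)*537*(-1/146) - 258) = (-1/1776 + 397167)/(-537/2920 - 258) = 705368591/(1776*(-753897/2920)) = (705368591/1776)*(-2920/753897) = -257459535715/167365134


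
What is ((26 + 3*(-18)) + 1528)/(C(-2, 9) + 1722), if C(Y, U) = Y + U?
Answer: 1500/1729 ≈ 0.86755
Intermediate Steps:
C(Y, U) = U + Y
((26 + 3*(-18)) + 1528)/(C(-2, 9) + 1722) = ((26 + 3*(-18)) + 1528)/((9 - 2) + 1722) = ((26 - 54) + 1528)/(7 + 1722) = (-28 + 1528)/1729 = 1500*(1/1729) = 1500/1729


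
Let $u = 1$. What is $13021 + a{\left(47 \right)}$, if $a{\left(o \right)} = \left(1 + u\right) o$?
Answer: $13115$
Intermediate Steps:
$a{\left(o \right)} = 2 o$ ($a{\left(o \right)} = \left(1 + 1\right) o = 2 o$)
$13021 + a{\left(47 \right)} = 13021 + 2 \cdot 47 = 13021 + 94 = 13115$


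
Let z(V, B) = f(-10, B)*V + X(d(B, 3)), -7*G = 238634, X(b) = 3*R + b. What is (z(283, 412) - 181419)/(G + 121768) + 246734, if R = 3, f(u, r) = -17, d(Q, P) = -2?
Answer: 151429715067/613742 ≈ 2.4673e+5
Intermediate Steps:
X(b) = 9 + b (X(b) = 3*3 + b = 9 + b)
G = -238634/7 (G = -⅐*238634 = -238634/7 ≈ -34091.)
z(V, B) = 7 - 17*V (z(V, B) = -17*V + (9 - 2) = -17*V + 7 = 7 - 17*V)
(z(283, 412) - 181419)/(G + 121768) + 246734 = ((7 - 17*283) - 181419)/(-238634/7 + 121768) + 246734 = ((7 - 4811) - 181419)/(613742/7) + 246734 = (-4804 - 181419)*(7/613742) + 246734 = -186223*7/613742 + 246734 = -1303561/613742 + 246734 = 151429715067/613742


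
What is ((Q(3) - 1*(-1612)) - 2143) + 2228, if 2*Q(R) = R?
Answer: 3397/2 ≈ 1698.5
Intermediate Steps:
Q(R) = R/2
((Q(3) - 1*(-1612)) - 2143) + 2228 = (((½)*3 - 1*(-1612)) - 2143) + 2228 = ((3/2 + 1612) - 2143) + 2228 = (3227/2 - 2143) + 2228 = -1059/2 + 2228 = 3397/2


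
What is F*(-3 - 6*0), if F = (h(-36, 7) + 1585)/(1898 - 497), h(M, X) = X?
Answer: -1592/467 ≈ -3.4090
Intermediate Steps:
F = 1592/1401 (F = (7 + 1585)/(1898 - 497) = 1592/1401 ≈ 1.1363)
F*(-3 - 6*0) = 1592*(-3 - 6*0)/1401 = 1592*(-3 - 1*0)/1401 = 1592*(-3 + 0)/1401 = (1592/1401)*(-3) = -1592/467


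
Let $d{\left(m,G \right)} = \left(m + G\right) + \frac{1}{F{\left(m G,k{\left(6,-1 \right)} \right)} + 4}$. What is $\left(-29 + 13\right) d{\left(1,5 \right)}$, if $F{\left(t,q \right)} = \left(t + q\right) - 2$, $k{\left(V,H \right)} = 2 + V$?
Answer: $- \frac{1456}{15} \approx -97.067$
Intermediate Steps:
$F{\left(t,q \right)} = -2 + q + t$ ($F{\left(t,q \right)} = \left(q + t\right) - 2 = -2 + q + t$)
$d{\left(m,G \right)} = G + m + \frac{1}{10 + G m}$ ($d{\left(m,G \right)} = \left(m + G\right) + \frac{1}{\left(-2 + \left(2 + 6\right) + m G\right) + 4} = \left(G + m\right) + \frac{1}{\left(-2 + 8 + G m\right) + 4} = \left(G + m\right) + \frac{1}{\left(6 + G m\right) + 4} = \left(G + m\right) + \frac{1}{10 + G m} = G + m + \frac{1}{10 + G m}$)
$\left(-29 + 13\right) d{\left(1,5 \right)} = \left(-29 + 13\right) \frac{1 + 10 \cdot 5 + 10 \cdot 1 + 5 \cdot 1^{2} + 1 \cdot 5^{2}}{10 + 5 \cdot 1} = - 16 \frac{1 + 50 + 10 + 5 \cdot 1 + 1 \cdot 25}{10 + 5} = - 16 \frac{1 + 50 + 10 + 5 + 25}{15} = - 16 \cdot \frac{1}{15} \cdot 91 = \left(-16\right) \frac{91}{15} = - \frac{1456}{15}$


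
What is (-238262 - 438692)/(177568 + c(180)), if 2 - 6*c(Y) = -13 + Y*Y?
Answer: -1353908/344341 ≈ -3.9319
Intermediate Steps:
c(Y) = 5/2 - Y²/6 (c(Y) = ⅓ - (-13 + Y*Y)/6 = ⅓ - (-13 + Y²)/6 = ⅓ + (13/6 - Y²/6) = 5/2 - Y²/6)
(-238262 - 438692)/(177568 + c(180)) = (-238262 - 438692)/(177568 + (5/2 - ⅙*180²)) = -676954/(177568 + (5/2 - ⅙*32400)) = -676954/(177568 + (5/2 - 5400)) = -676954/(177568 - 10795/2) = -676954/344341/2 = -676954*2/344341 = -1353908/344341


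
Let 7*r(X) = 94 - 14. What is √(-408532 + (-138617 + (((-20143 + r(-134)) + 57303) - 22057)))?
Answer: I*√26069694/7 ≈ 729.41*I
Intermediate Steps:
r(X) = 80/7 (r(X) = (94 - 14)/7 = (⅐)*80 = 80/7)
√(-408532 + (-138617 + (((-20143 + r(-134)) + 57303) - 22057))) = √(-408532 + (-138617 + (((-20143 + 80/7) + 57303) - 22057))) = √(-408532 + (-138617 + ((-140921/7 + 57303) - 22057))) = √(-408532 + (-138617 + (260200/7 - 22057))) = √(-408532 + (-138617 + 105801/7)) = √(-408532 - 864518/7) = √(-3724242/7) = I*√26069694/7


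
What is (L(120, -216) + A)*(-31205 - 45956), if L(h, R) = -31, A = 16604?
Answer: -1278789253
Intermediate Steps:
(L(120, -216) + A)*(-31205 - 45956) = (-31 + 16604)*(-31205 - 45956) = 16573*(-77161) = -1278789253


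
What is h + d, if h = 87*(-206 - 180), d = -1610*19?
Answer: -64172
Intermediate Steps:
d = -30590
h = -33582 (h = 87*(-386) = -33582)
h + d = -33582 - 30590 = -64172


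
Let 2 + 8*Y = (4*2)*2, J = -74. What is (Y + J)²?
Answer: 83521/16 ≈ 5220.1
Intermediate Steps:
Y = 7/4 (Y = -¼ + ((4*2)*2)/8 = -¼ + (8*2)/8 = -¼ + (⅛)*16 = -¼ + 2 = 7/4 ≈ 1.7500)
(Y + J)² = (7/4 - 74)² = (-289/4)² = 83521/16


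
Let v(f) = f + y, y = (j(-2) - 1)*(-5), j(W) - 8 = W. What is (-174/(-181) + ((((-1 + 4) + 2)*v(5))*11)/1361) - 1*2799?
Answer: -689470745/246341 ≈ -2798.8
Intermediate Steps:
j(W) = 8 + W
y = -25 (y = ((8 - 2) - 1)*(-5) = (6 - 1)*(-5) = 5*(-5) = -25)
v(f) = -25 + f (v(f) = f - 25 = -25 + f)
(-174/(-181) + ((((-1 + 4) + 2)*v(5))*11)/1361) - 1*2799 = (-174/(-181) + ((((-1 + 4) + 2)*(-25 + 5))*11)/1361) - 1*2799 = (-174*(-1/181) + (((3 + 2)*(-20))*11)*(1/1361)) - 2799 = (174/181 + ((5*(-20))*11)*(1/1361)) - 2799 = (174/181 - 100*11*(1/1361)) - 2799 = (174/181 - 1100*1/1361) - 2799 = (174/181 - 1100/1361) - 2799 = 37714/246341 - 2799 = -689470745/246341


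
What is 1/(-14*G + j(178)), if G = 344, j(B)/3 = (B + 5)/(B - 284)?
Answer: -106/511045 ≈ -0.00020742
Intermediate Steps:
j(B) = 3*(5 + B)/(-284 + B) (j(B) = 3*((B + 5)/(B - 284)) = 3*((5 + B)/(-284 + B)) = 3*(5 + B)/(-284 + B))
1/(-14*G + j(178)) = 1/(-14*344 + 3*(5 + 178)/(-284 + 178)) = 1/(-4816 + 3*183/(-106)) = 1/(-4816 + 3*(-1/106)*183) = 1/(-4816 - 549/106) = 1/(-511045/106) = -106/511045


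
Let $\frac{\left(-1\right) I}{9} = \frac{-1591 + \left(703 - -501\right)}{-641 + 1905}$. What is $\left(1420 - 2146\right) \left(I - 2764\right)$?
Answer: $\frac{1266947319}{632} \approx 2.0047 \cdot 10^{6}$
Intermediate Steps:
$I = \frac{3483}{1264}$ ($I = - 9 \frac{-1591 + \left(703 - -501\right)}{-641 + 1905} = - 9 \frac{-1591 + \left(703 + 501\right)}{1264} = - 9 \left(-1591 + 1204\right) \frac{1}{1264} = - 9 \left(\left(-387\right) \frac{1}{1264}\right) = \left(-9\right) \left(- \frac{387}{1264}\right) = \frac{3483}{1264} \approx 2.7555$)
$\left(1420 - 2146\right) \left(I - 2764\right) = \left(1420 - 2146\right) \left(\frac{3483}{1264} - 2764\right) = \left(-726\right) \left(- \frac{3490213}{1264}\right) = \frac{1266947319}{632}$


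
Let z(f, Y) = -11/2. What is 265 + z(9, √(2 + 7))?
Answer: 519/2 ≈ 259.50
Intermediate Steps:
z(f, Y) = -11/2 (z(f, Y) = -11*½ = -11/2)
265 + z(9, √(2 + 7)) = 265 - 11/2 = 519/2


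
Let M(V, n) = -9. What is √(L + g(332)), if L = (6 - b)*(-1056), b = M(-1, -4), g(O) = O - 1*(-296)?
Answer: 2*I*√3803 ≈ 123.34*I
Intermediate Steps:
g(O) = 296 + O (g(O) = O + 296 = 296 + O)
b = -9
L = -15840 (L = (6 - 1*(-9))*(-1056) = (6 + 9)*(-1056) = 15*(-1056) = -15840)
√(L + g(332)) = √(-15840 + (296 + 332)) = √(-15840 + 628) = √(-15212) = 2*I*√3803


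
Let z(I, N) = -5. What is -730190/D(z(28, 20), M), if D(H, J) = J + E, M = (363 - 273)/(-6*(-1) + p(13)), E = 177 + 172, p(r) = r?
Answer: -13873610/6721 ≈ -2064.2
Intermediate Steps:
E = 349
M = 90/19 (M = (363 - 273)/(-6*(-1) + 13) = 90/(6 + 13) = 90/19 ≈ 4.7368)
D(H, J) = 349 + J (D(H, J) = J + 349 = 349 + J)
-730190/D(z(28, 20), M) = -730190/(349 + 90/19) = -730190/6721/19 = -730190*19/6721 = -13873610/6721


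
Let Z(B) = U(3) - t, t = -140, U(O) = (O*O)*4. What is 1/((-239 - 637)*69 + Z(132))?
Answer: -1/60268 ≈ -1.6593e-5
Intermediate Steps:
U(O) = 4*O² (U(O) = O²*4 = 4*O²)
Z(B) = 176 (Z(B) = 4*3² - 1*(-140) = 4*9 + 140 = 36 + 140 = 176)
1/((-239 - 637)*69 + Z(132)) = 1/((-239 - 637)*69 + 176) = 1/(-876*69 + 176) = 1/(-60444 + 176) = 1/(-60268) = -1/60268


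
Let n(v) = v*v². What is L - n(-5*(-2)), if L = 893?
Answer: -107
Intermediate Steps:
n(v) = v³
L - n(-5*(-2)) = 893 - (-5*(-2))³ = 893 - 1*10³ = 893 - 1*1000 = 893 - 1000 = -107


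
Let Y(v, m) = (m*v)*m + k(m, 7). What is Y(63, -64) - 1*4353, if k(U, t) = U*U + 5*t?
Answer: 257826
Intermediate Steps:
k(U, t) = U² + 5*t
Y(v, m) = 35 + m² + v*m² (Y(v, m) = (m*v)*m + (m² + 5*7) = v*m² + (m² + 35) = v*m² + (35 + m²) = 35 + m² + v*m²)
Y(63, -64) - 1*4353 = (35 + (-64)² + 63*(-64)²) - 1*4353 = (35 + 4096 + 63*4096) - 4353 = (35 + 4096 + 258048) - 4353 = 262179 - 4353 = 257826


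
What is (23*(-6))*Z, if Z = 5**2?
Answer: -3450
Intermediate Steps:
Z = 25
(23*(-6))*Z = (23*(-6))*25 = -138*25 = -3450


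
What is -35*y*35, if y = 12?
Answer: -14700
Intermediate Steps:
-35*y*35 = -35*12*35 = -420*35 = -14700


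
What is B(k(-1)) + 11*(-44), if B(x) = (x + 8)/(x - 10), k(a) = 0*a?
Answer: -2424/5 ≈ -484.80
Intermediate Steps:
k(a) = 0
B(x) = (8 + x)/(-10 + x)
B(k(-1)) + 11*(-44) = (8 + 0)/(-10 + 0) + 11*(-44) = 8/(-10) - 484 = -1/10*8 - 484 = -4/5 - 484 = -2424/5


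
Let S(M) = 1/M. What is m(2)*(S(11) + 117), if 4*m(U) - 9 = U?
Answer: 322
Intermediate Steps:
m(U) = 9/4 + U/4
m(2)*(S(11) + 117) = (9/4 + (¼)*2)*(1/11 + 117) = (9/4 + ½)*(1/11 + 117) = (11/4)*(1288/11) = 322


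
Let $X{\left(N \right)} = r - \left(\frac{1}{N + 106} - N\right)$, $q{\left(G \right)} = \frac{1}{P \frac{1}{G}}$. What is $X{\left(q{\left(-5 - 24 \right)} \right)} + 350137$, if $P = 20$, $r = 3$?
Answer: $\frac{14642793761}{41820} \approx 3.5014 \cdot 10^{5}$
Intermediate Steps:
$q{\left(G \right)} = \frac{G}{20}$ ($q{\left(G \right)} = \frac{1}{20 \frac{1}{G}} = \frac{G}{20}$)
$X{\left(N \right)} = 3 + N - \frac{1}{106 + N}$ ($X{\left(N \right)} = 3 - \left(\frac{1}{N + 106} - N\right) = 3 - \left(\frac{1}{106 + N} - N\right) = 3 + \left(N - \frac{1}{106 + N}\right) = 3 + N - \frac{1}{106 + N}$)
$X{\left(q{\left(-5 - 24 \right)} \right)} + 350137 = \frac{317 + \left(\frac{-5 - 24}{20}\right)^{2} + 109 \frac{-5 - 24}{20}}{106 + \frac{-5 - 24}{20}} + 350137 = \frac{317 + \left(\frac{1}{20} \left(-29\right)\right)^{2} + 109 \cdot \frac{1}{20} \left(-29\right)}{106 + \frac{1}{20} \left(-29\right)} + 350137 = \frac{317 + \left(- \frac{29}{20}\right)^{2} + 109 \left(- \frac{29}{20}\right)}{106 - \frac{29}{20}} + 350137 = \frac{317 + \frac{841}{400} - \frac{3161}{20}}{\frac{2091}{20}} + 350137 = \frac{20}{2091} \cdot \frac{64421}{400} + 350137 = \frac{64421}{41820} + 350137 = \frac{14642793761}{41820}$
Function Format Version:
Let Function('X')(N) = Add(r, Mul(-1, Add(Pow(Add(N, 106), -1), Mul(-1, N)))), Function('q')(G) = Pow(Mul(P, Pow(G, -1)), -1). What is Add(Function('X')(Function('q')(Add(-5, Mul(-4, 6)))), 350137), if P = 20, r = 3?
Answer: Rational(14642793761, 41820) ≈ 3.5014e+5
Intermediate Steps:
Function('q')(G) = Mul(Rational(1, 20), G) (Function('q')(G) = Pow(Mul(20, Pow(G, -1)), -1) = Mul(Rational(1, 20), G))
Function('X')(N) = Add(3, N, Mul(-1, Pow(Add(106, N), -1))) (Function('X')(N) = Add(3, Mul(-1, Add(Pow(Add(N, 106), -1), Mul(-1, N)))) = Add(3, Mul(-1, Add(Pow(Add(106, N), -1), Mul(-1, N)))) = Add(3, Add(N, Mul(-1, Pow(Add(106, N), -1)))) = Add(3, N, Mul(-1, Pow(Add(106, N), -1))))
Add(Function('X')(Function('q')(Add(-5, Mul(-4, 6)))), 350137) = Add(Mul(Pow(Add(106, Mul(Rational(1, 20), Add(-5, Mul(-4, 6)))), -1), Add(317, Pow(Mul(Rational(1, 20), Add(-5, Mul(-4, 6))), 2), Mul(109, Mul(Rational(1, 20), Add(-5, Mul(-4, 6)))))), 350137) = Add(Mul(Pow(Add(106, Mul(Rational(1, 20), Add(-5, -24))), -1), Add(317, Pow(Mul(Rational(1, 20), Add(-5, -24)), 2), Mul(109, Mul(Rational(1, 20), Add(-5, -24))))), 350137) = Add(Mul(Pow(Add(106, Mul(Rational(1, 20), -29)), -1), Add(317, Pow(Mul(Rational(1, 20), -29), 2), Mul(109, Mul(Rational(1, 20), -29)))), 350137) = Add(Mul(Pow(Add(106, Rational(-29, 20)), -1), Add(317, Pow(Rational(-29, 20), 2), Mul(109, Rational(-29, 20)))), 350137) = Add(Mul(Pow(Rational(2091, 20), -1), Add(317, Rational(841, 400), Rational(-3161, 20))), 350137) = Add(Mul(Rational(20, 2091), Rational(64421, 400)), 350137) = Add(Rational(64421, 41820), 350137) = Rational(14642793761, 41820)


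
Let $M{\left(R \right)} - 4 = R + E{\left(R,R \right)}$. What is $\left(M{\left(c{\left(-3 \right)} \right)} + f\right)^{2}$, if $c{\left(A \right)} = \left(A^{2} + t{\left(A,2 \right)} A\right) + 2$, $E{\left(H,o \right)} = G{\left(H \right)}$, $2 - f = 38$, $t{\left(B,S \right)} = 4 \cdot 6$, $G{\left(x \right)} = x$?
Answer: $23716$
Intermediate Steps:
$t{\left(B,S \right)} = 24$
$f = -36$ ($f = 2 - 38 = -36$)
$E{\left(H,o \right)} = H$
$c{\left(A \right)} = 2 + A^{2} + 24 A$ ($c{\left(A \right)} = \left(A^{2} + 24 A\right) + 2 = 2 + A^{2} + 24 A$)
$M{\left(R \right)} = 4 + 2 R$ ($M{\left(R \right)} = 4 + \left(R + R\right) = 4 + 2 R$)
$\left(M{\left(c{\left(-3 \right)} \right)} + f\right)^{2} = \left(\left(4 + 2 \left(2 + \left(-3\right)^{2} + 24 \left(-3\right)\right)\right) - 36\right)^{2} = \left(\left(4 + 2 \left(2 + 9 - 72\right)\right) - 36\right)^{2} = \left(\left(4 + 2 \left(-61\right)\right) - 36\right)^{2} = \left(\left(4 - 122\right) - 36\right)^{2} = \left(-118 - 36\right)^{2} = \left(-154\right)^{2} = 23716$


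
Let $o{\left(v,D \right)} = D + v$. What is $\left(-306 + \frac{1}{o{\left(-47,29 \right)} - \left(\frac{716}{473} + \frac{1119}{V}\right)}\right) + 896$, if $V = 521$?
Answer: $\frac{3149242597}{5338117} \approx 589.95$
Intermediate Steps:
$\left(-306 + \frac{1}{o{\left(-47,29 \right)} - \left(\frac{716}{473} + \frac{1119}{V}\right)}\right) + 896 = \left(-306 + \frac{1}{\left(29 - 47\right) - \left(\frac{716}{473} + \frac{1119}{521}\right)}\right) + 896 = \left(-306 + \frac{1}{-18 - \frac{902323}{246433}}\right) + 896 = \left(-306 + \frac{1}{- \frac{5338117}{246433}}\right) + 896 = \left(-306 - \frac{246433}{5338117}\right) + 896 = - \frac{1633710235}{5338117} + 896 = \frac{3149242597}{5338117}$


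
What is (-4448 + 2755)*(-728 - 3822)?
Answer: 7703150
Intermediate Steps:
(-4448 + 2755)*(-728 - 3822) = -1693*(-4550) = 7703150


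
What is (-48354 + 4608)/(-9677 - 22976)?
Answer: 43746/32653 ≈ 1.3397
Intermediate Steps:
(-48354 + 4608)/(-9677 - 22976) = -43746/(-32653) = -43746*(-1/32653) = 43746/32653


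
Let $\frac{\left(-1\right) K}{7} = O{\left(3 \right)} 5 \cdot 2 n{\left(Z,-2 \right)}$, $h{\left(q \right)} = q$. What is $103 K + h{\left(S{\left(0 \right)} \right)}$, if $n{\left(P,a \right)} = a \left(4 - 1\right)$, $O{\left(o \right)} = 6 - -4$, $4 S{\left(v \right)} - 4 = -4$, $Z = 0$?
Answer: $432600$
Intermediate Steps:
$S{\left(v \right)} = 0$ ($S{\left(v \right)} = 1 + \frac{1}{4} \left(-4\right) = 1 - 1 = 0$)
$O{\left(o \right)} = 10$ ($O{\left(o \right)} = 6 + 4 = 10$)
$n{\left(P,a \right)} = 3 a$ ($n{\left(P,a \right)} = a 3 = 3 a$)
$K = 4200$ ($K = - 7 \cdot 10 \cdot 5 \cdot 2 \cdot 3 \left(-2\right) = - 7 \cdot 10 \cdot 10 \left(-6\right) = - 7 \cdot 100 \left(-6\right) = \left(-7\right) \left(-600\right) = 4200$)
$103 K + h{\left(S{\left(0 \right)} \right)} = 103 \cdot 4200 + 0 = 432600 + 0 = 432600$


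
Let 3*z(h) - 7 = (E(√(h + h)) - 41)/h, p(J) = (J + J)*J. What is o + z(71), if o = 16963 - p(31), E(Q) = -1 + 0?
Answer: 3204188/213 ≈ 15043.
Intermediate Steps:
p(J) = 2*J² (p(J) = (2*J)*J = 2*J²)
E(Q) = -1
z(h) = 7/3 - 14/h (z(h) = 7/3 + ((-1 - 41)/h)/3 = 7/3 + (-42/h)/3 = 7/3 - 14/h)
o = 15041 (o = 16963 - 2*31² = 16963 - 2*961 = 16963 - 1*1922 = 16963 - 1922 = 15041)
o + z(71) = 15041 + (7/3 - 14/71) = 15041 + 455/213 = 3204188/213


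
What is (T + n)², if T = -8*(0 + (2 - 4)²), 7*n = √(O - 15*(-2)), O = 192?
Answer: (224 - √222)²/49 ≈ 892.30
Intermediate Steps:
n = √222/7 (n = √(192 - 15*(-2))/7 = √(192 + 30)/7 = √222/7 ≈ 2.1285)
T = -32 (T = -8*(0 + (-2)²) = -8*(0 + 4) = -8*4 = -32)
(T + n)² = (-32 + √222/7)²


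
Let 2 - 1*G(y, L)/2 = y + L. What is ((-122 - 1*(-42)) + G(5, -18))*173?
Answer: -8650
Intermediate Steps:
G(y, L) = 4 - 2*L - 2*y (G(y, L) = 4 - 2*(y + L) = 4 - 2*(L + y) = 4 + (-2*L - 2*y) = 4 - 2*L - 2*y)
((-122 - 1*(-42)) + G(5, -18))*173 = ((-122 - 1*(-42)) + (4 - 2*(-18) - 2*5))*173 = ((-122 + 42) + (4 + 36 - 10))*173 = (-80 + 30)*173 = -50*173 = -8650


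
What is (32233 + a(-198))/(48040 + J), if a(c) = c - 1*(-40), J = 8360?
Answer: 1283/2256 ≈ 0.56871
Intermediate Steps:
a(c) = 40 + c (a(c) = c + 40 = 40 + c)
(32233 + a(-198))/(48040 + J) = (32233 + (40 - 198))/(48040 + 8360) = (32233 - 158)/56400 = 32075*(1/56400) = 1283/2256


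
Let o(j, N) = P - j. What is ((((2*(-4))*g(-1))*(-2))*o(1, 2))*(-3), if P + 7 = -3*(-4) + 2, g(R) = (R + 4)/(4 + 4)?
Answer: -108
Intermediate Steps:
g(R) = 1/2 + R/8 (g(R) = (4 + R)/8 = (4 + R)*(1/8) = 1/2 + R/8)
P = 7 (P = -7 + (-3*(-4) + 2) = -7 + (12 + 2) = -7 + 14 = 7)
o(j, N) = 7 - j
((((2*(-4))*g(-1))*(-2))*o(1, 2))*(-3) = ((((2*(-4))*(1/2 + (1/8)*(-1)))*(-2))*(7 - 1*1))*(-3) = ((-8*(1/2 - 1/8)*(-2))*(7 - 1))*(-3) = ((-8*3/8*(-2))*6)*(-3) = (-3*(-2)*6)*(-3) = (6*6)*(-3) = 36*(-3) = -108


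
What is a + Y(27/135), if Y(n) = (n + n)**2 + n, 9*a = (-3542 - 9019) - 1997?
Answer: -363869/225 ≈ -1617.2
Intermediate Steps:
a = -14558/9 (a = ((-3542 - 9019) - 1997)/9 = (-12561 - 1997)/9 = (1/9)*(-14558) = -14558/9 ≈ -1617.6)
Y(n) = n + 4*n**2 (Y(n) = (2*n)**2 + n = 4*n**2 + n = n + 4*n**2)
a + Y(27/135) = -14558/9 + (27/135)*(1 + 4*(27/135)) = -14558/9 + (27*(1/135))*(1 + 4*(27*(1/135))) = -14558/9 + (1 + 4*(1/5))/5 = -14558/9 + (1 + 4/5)/5 = -14558/9 + (1/5)*(9/5) = -14558/9 + 9/25 = -363869/225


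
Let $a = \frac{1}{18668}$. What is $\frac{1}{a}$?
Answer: $18668$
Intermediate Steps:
$a = \frac{1}{18668} \approx 5.3568 \cdot 10^{-5}$
$\frac{1}{a} = \frac{1}{\frac{1}{18668}} = 18668$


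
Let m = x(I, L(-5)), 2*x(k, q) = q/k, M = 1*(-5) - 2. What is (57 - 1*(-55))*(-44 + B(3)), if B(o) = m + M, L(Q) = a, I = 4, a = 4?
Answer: -5656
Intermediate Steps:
L(Q) = 4
M = -7 (M = -5 - 2 = -7)
x(k, q) = q/(2*k) (x(k, q) = (q/k)/2 = q/(2*k))
m = ½ (m = (½)*4/4 = (½)*4*(¼) = ½ ≈ 0.50000)
B(o) = -13/2 (B(o) = ½ - 7 = -13/2)
(57 - 1*(-55))*(-44 + B(3)) = (57 - 1*(-55))*(-44 - 13/2) = (57 + 55)*(-101/2) = 112*(-101/2) = -5656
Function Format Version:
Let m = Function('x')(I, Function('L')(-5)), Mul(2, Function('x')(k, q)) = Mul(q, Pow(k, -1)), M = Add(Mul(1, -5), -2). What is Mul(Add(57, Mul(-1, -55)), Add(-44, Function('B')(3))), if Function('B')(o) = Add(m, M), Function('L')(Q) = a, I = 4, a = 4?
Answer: -5656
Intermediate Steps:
Function('L')(Q) = 4
M = -7 (M = Add(-5, -2) = -7)
Function('x')(k, q) = Mul(Rational(1, 2), q, Pow(k, -1)) (Function('x')(k, q) = Mul(Rational(1, 2), Mul(q, Pow(k, -1))) = Mul(Rational(1, 2), q, Pow(k, -1)))
m = Rational(1, 2) (m = Mul(Rational(1, 2), 4, Pow(4, -1)) = Mul(Rational(1, 2), 4, Rational(1, 4)) = Rational(1, 2) ≈ 0.50000)
Function('B')(o) = Rational(-13, 2) (Function('B')(o) = Add(Rational(1, 2), -7) = Rational(-13, 2))
Mul(Add(57, Mul(-1, -55)), Add(-44, Function('B')(3))) = Mul(Add(57, Mul(-1, -55)), Add(-44, Rational(-13, 2))) = Mul(Add(57, 55), Rational(-101, 2)) = Mul(112, Rational(-101, 2)) = -5656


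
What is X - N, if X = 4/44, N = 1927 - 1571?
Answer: -3915/11 ≈ -355.91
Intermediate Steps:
N = 356
X = 1/11 (X = 4*(1/44) = 1/11 ≈ 0.090909)
X - N = 1/11 - 1*356 = 1/11 - 356 = -3915/11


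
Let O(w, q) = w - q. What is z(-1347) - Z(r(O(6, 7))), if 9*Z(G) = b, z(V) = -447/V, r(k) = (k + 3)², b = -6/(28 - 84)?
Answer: 12067/37716 ≈ 0.31994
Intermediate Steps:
b = 3/28 (b = -6/(-56) = -1/56*(-6) = 3/28 ≈ 0.10714)
r(k) = (3 + k)²
Z(G) = 1/84 (Z(G) = (⅑)*(3/28) = 1/84)
z(-1347) - Z(r(O(6, 7))) = -447/(-1347) - 1*1/84 = -447*(-1/1347) - 1/84 = 149/449 - 1/84 = 12067/37716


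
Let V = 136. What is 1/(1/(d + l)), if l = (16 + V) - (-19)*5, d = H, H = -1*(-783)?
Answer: 1030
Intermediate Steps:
H = 783
d = 783
l = 247 (l = (16 + 136) - (-19)*5 = 152 - 1*(-95) = 152 + 95 = 247)
1/(1/(d + l)) = 1/(1/(783 + 247)) = 1/(1/1030) = 1030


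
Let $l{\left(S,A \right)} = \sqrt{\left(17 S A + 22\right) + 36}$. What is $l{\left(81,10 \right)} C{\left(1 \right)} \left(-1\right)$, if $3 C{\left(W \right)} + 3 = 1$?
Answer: $\frac{4 \sqrt{3457}}{3} \approx 78.395$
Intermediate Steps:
$C{\left(W \right)} = - \frac{2}{3}$ ($C{\left(W \right)} = -1 + \frac{1}{3} \cdot 1 = -1 + \frac{1}{3} = - \frac{2}{3}$)
$l{\left(S,A \right)} = \sqrt{58 + 17 A S}$ ($l{\left(S,A \right)} = \sqrt{\left(17 A S + 22\right) + 36} = \sqrt{\left(22 + 17 A S\right) + 36} = \sqrt{58 + 17 A S}$)
$l{\left(81,10 \right)} C{\left(1 \right)} \left(-1\right) = \sqrt{58 + 17 \cdot 10 \cdot 81} \left(\left(- \frac{2}{3}\right) \left(-1\right)\right) = \sqrt{58 + 13770} \cdot \frac{2}{3} = \sqrt{13828} \cdot \frac{2}{3} = 2 \sqrt{3457} \cdot \frac{2}{3} = \frac{4 \sqrt{3457}}{3}$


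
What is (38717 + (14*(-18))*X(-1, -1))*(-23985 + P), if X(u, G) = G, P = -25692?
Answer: -1935863013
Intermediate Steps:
(38717 + (14*(-18))*X(-1, -1))*(-23985 + P) = (38717 + (14*(-18))*(-1))*(-23985 - 25692) = (38717 - 252*(-1))*(-49677) = (38717 + 252)*(-49677) = 38969*(-49677) = -1935863013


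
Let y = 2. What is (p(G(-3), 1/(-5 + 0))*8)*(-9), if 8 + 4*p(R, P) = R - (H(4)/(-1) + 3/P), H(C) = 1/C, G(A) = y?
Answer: -333/2 ≈ -166.50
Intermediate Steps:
G(A) = 2
p(R, P) = -31/16 - 3/(4*P) + R/4 (p(R, P) = -2 + (R - (1/(4*(-1)) + 3/P))/4 = -2 + (R - ((1/4)*(-1) + 3/P))/4 = -2 + (R - (-1/4 + 3/P))/4 = -2 + (R + (1/4 - 3/P))/4 = -2 + (1/4 + R - 3/P)/4 = -2 + (1/16 - 3/(4*P) + R/4) = -31/16 - 3/(4*P) + R/4)
(p(G(-3), 1/(-5 + 0))*8)*(-9) = (((-12 + (-31 + 4*2)/(-5 + 0))/(16*(1/(-5 + 0))))*8)*(-9) = (((-12 + (-31 + 8)/(-5))/(16*(1/(-5))))*8)*(-9) = (((-12 - 1/5*(-23))/(16*(-1/5)))*8)*(-9) = (((1/16)*(-5)*(-12 + 23/5))*8)*(-9) = (((1/16)*(-5)*(-37/5))*8)*(-9) = ((37/16)*8)*(-9) = (37/2)*(-9) = -333/2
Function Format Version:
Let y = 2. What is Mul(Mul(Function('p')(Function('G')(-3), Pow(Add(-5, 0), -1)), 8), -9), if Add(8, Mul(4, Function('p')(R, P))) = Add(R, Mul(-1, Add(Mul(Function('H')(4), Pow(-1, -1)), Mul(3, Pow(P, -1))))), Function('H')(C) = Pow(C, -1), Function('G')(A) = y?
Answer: Rational(-333, 2) ≈ -166.50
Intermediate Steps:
Function('G')(A) = 2
Function('p')(R, P) = Add(Rational(-31, 16), Mul(Rational(-3, 4), Pow(P, -1)), Mul(Rational(1, 4), R)) (Function('p')(R, P) = Add(-2, Mul(Rational(1, 4), Add(R, Mul(-1, Add(Mul(Pow(4, -1), Pow(-1, -1)), Mul(3, Pow(P, -1))))))) = Add(-2, Mul(Rational(1, 4), Add(R, Mul(-1, Add(Mul(Rational(1, 4), -1), Mul(3, Pow(P, -1))))))) = Add(-2, Mul(Rational(1, 4), Add(R, Mul(-1, Add(Rational(-1, 4), Mul(3, Pow(P, -1))))))) = Add(-2, Mul(Rational(1, 4), Add(R, Add(Rational(1, 4), Mul(-3, Pow(P, -1)))))) = Add(-2, Mul(Rational(1, 4), Add(Rational(1, 4), R, Mul(-3, Pow(P, -1))))) = Add(-2, Add(Rational(1, 16), Mul(Rational(-3, 4), Pow(P, -1)), Mul(Rational(1, 4), R))) = Add(Rational(-31, 16), Mul(Rational(-3, 4), Pow(P, -1)), Mul(Rational(1, 4), R)))
Mul(Mul(Function('p')(Function('G')(-3), Pow(Add(-5, 0), -1)), 8), -9) = Mul(Mul(Mul(Rational(1, 16), Pow(Pow(Add(-5, 0), -1), -1), Add(-12, Mul(Pow(Add(-5, 0), -1), Add(-31, Mul(4, 2))))), 8), -9) = Mul(Mul(Mul(Rational(1, 16), Pow(Pow(-5, -1), -1), Add(-12, Mul(Pow(-5, -1), Add(-31, 8)))), 8), -9) = Mul(Mul(Mul(Rational(1, 16), Pow(Rational(-1, 5), -1), Add(-12, Mul(Rational(-1, 5), -23))), 8), -9) = Mul(Mul(Mul(Rational(1, 16), -5, Add(-12, Rational(23, 5))), 8), -9) = Mul(Mul(Mul(Rational(1, 16), -5, Rational(-37, 5)), 8), -9) = Mul(Mul(Rational(37, 16), 8), -9) = Mul(Rational(37, 2), -9) = Rational(-333, 2)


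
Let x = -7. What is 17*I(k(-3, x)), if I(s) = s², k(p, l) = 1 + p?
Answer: 68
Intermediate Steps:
17*I(k(-3, x)) = 17*(1 - 3)² = 17*(-2)² = 17*4 = 68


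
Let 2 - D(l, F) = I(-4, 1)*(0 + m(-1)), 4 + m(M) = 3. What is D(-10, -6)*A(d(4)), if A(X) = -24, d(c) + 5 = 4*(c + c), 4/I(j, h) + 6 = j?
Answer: -192/5 ≈ -38.400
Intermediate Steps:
m(M) = -1 (m(M) = -4 + 3 = -1)
I(j, h) = 4/(-6 + j)
d(c) = -5 + 8*c (d(c) = -5 + 4*(c + c) = -5 + 4*(2*c) = -5 + 8*c)
D(l, F) = 8/5 (D(l, F) = 2 - 4/(-6 - 4)*(0 - 1) = 2 - 4/(-10)*(-1) = 2 - 4*(-1/10)*(-1) = 2 - (-2)*(-1)/5 = 2 - 1*2/5 = 2 - 2/5 = 8/5)
D(-10, -6)*A(d(4)) = (8/5)*(-24) = -192/5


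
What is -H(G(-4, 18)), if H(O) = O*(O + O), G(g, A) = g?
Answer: -32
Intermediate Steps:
H(O) = 2*O² (H(O) = O*(2*O) = 2*O²)
-H(G(-4, 18)) = -2*(-4)² = -2*16 = -1*32 = -32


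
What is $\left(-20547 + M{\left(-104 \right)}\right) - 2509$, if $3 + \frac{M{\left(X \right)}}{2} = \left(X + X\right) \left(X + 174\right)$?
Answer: $-52182$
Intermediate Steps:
$M{\left(X \right)} = -6 + 4 X \left(174 + X\right)$ ($M{\left(X \right)} = -6 + 2 \left(X + X\right) \left(X + 174\right) = -6 + 2 \cdot 2 X \left(174 + X\right) = -6 + 4 X \left(174 + X\right)$)
$\left(-20547 + M{\left(-104 \right)}\right) - 2509 = \left(-20547 + \left(-6 + 4 \left(-104\right)^{2} + 696 \left(-104\right)\right)\right) - 2509 = \left(-20547 - 29126\right) + \left(-3957 + 1448\right) = \left(-20547 - 29126\right) - 2509 = -49673 - 2509 = -52182$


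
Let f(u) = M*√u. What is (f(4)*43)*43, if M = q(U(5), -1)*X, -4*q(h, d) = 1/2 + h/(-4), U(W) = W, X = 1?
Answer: 5547/8 ≈ 693.38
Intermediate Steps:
q(h, d) = -⅛ + h/16 (q(h, d) = -(1/2 + h/(-4))/4 = -(1*(½) + h*(-¼))/4 = -(½ - h/4)/4 = -⅛ + h/16)
M = 3/16 (M = (-⅛ + (1/16)*5)*1 = (-⅛ + 5/16)*1 = (3/16)*1 = 3/16 ≈ 0.18750)
f(u) = 3*√u/16
(f(4)*43)*43 = ((3*√4/16)*43)*43 = (((3/16)*2)*43)*43 = ((3/8)*43)*43 = (129/8)*43 = 5547/8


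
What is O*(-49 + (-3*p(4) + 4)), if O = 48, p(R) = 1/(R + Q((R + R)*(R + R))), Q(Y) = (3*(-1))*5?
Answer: -23616/11 ≈ -2146.9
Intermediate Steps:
Q(Y) = -15 (Q(Y) = -3*5 = -15)
p(R) = 1/(-15 + R) (p(R) = 1/(R - 15) = 1/(-15 + R))
O*(-49 + (-3*p(4) + 4)) = 48*(-49 + (-3/(-15 + 4) + 4)) = 48*(-49 + (-3/(-11) + 4)) = 48*(-49 + (-3*(-1/11) + 4)) = 48*(-49 + (3/11 + 4)) = 48*(-49 + 47/11) = 48*(-492/11) = -23616/11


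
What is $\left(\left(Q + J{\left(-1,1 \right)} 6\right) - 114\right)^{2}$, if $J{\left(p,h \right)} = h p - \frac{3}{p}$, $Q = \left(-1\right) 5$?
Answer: $11449$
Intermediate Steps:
$Q = -5$
$J{\left(p,h \right)} = - \frac{3}{p} + h p$
$\left(\left(Q + J{\left(-1,1 \right)} 6\right) - 114\right)^{2} = \left(\left(-5 + \left(- \frac{3}{-1} + 1 \left(-1\right)\right) 6\right) - 114\right)^{2} = \left(\left(-5 + \left(\left(-3\right) \left(-1\right) - 1\right) 6\right) - 114\right)^{2} = \left(\left(-5 + \left(3 - 1\right) 6\right) - 114\right)^{2} = \left(\left(-5 + 2 \cdot 6\right) - 114\right)^{2} = \left(\left(-5 + 12\right) - 114\right)^{2} = \left(7 - 114\right)^{2} = \left(-107\right)^{2} = 11449$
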